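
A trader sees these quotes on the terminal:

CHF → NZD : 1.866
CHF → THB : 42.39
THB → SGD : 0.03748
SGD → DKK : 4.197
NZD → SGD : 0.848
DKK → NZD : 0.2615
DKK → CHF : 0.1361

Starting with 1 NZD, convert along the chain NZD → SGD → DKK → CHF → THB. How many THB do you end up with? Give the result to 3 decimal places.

1 NZD × 0.848 = 0.848 SGD
0.848 SGD × 4.197 = 3.559056 DKK
3.559056 DKK × 0.1361 = 0.4843875216 CHF
0.4843875216 CHF × 42.39 = 20.533187040624 THB

20.533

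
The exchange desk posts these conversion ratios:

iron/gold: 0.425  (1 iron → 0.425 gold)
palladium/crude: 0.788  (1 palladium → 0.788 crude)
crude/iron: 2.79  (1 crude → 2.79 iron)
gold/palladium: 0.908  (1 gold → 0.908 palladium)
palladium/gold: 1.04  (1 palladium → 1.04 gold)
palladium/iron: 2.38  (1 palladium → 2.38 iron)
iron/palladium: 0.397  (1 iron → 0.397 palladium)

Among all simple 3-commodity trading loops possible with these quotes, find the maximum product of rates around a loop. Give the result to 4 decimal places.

gold→palladium→iron→gold: 0.908 × 2.38 × 0.425 = 0.91844
crude→iron→palladium→crude: 2.79 × 0.397 × 0.788 = 0.87281
Maximum is gold→palladium→iron→gold at 0.9184; no arbitrage — every cycle loses value.

0.9184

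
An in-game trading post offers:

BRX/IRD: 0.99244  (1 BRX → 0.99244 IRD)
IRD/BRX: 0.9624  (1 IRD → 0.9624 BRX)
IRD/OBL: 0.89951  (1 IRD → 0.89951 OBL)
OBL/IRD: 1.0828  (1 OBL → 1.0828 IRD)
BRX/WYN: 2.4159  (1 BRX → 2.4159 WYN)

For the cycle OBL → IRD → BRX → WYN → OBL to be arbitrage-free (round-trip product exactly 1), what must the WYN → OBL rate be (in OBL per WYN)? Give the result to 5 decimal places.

Known legs of the cycle: 1.0828 × 0.9624 × 2.4159 = 2.517577306848
For no arbitrage the full-cycle product must be 1, so the missing rate is 1 / 2.517577306848 ≈ 0.3972073.

0.39721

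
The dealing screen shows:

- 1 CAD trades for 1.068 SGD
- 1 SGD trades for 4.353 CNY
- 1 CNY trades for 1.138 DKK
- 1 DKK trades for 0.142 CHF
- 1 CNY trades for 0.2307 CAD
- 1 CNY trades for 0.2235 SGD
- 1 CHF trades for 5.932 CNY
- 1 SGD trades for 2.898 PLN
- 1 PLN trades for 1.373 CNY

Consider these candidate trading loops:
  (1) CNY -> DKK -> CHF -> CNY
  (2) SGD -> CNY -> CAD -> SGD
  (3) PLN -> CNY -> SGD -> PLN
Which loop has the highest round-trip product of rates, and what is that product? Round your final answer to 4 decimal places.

(1) 1.138 × 0.142 × 5.932 = 0.95859
(2) 4.353 × 0.2307 × 1.068 = 1.07253
(3) 1.373 × 0.2235 × 2.898 = 0.88930
Highest is cycle (2) at 1.0725 (>1, arbitrage).

1.0725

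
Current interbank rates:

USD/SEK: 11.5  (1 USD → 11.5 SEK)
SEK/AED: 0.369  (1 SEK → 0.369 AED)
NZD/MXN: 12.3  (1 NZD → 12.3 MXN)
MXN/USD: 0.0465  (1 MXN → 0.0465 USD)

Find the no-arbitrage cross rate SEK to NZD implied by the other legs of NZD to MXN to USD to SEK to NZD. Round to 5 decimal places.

0.15204

Known legs of the cycle: 12.3 × 0.0465 × 11.5 = 6.577425
For no arbitrage the full-cycle product must be 1, so the missing rate is 1 / 6.577425 ≈ 0.1520352.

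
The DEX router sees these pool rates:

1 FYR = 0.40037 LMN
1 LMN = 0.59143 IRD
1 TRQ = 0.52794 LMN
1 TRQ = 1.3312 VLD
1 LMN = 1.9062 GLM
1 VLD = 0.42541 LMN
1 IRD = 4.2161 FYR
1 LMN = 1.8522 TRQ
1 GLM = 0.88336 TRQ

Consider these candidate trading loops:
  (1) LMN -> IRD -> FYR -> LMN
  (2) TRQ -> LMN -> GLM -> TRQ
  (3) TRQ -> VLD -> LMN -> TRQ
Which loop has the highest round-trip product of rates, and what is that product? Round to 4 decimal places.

(1) 0.59143 × 4.2161 × 0.40037 = 0.99833
(2) 0.52794 × 1.9062 × 0.88336 = 0.88898
(3) 1.3312 × 0.42541 × 1.8522 = 1.04891
Highest is cycle (3) at 1.0489 (>1, arbitrage).

1.0489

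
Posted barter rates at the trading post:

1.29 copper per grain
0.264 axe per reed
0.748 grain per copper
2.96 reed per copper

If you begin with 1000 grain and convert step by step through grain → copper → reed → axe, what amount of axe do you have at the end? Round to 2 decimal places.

1008.06

1000 grain × 1.29 = 1290 copper
1290 copper × 2.96 = 3818.4 reed
3818.4 reed × 0.264 = 1008.0576 axe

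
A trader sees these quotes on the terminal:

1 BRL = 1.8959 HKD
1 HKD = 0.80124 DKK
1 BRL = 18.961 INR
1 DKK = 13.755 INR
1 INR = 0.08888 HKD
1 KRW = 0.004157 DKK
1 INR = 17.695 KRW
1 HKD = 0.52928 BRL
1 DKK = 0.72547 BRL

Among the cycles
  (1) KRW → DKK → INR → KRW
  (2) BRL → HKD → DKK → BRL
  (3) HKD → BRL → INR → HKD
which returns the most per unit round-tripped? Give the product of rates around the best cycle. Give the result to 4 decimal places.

(1) 0.004157 × 13.755 × 17.695 = 1.01179
(2) 1.8959 × 0.80124 × 0.72547 = 1.10204
(3) 0.52928 × 18.961 × 0.08888 = 0.89197
Highest is cycle (2) at 1.1020 (>1, arbitrage).

1.1020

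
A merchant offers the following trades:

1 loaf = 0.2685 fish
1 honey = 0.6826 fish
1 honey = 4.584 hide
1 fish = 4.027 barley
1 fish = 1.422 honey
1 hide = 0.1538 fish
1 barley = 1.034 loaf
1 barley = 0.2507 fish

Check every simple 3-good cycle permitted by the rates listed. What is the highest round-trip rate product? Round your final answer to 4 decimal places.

barley→loaf→fish→barley: 1.034 × 0.2685 × 4.027 = 1.11801
fish→honey→hide→fish: 1.422 × 4.584 × 0.1538 = 1.00254
Maximum is barley→loaf→fish→barley at 1.1180; arbitrage exists.

1.1180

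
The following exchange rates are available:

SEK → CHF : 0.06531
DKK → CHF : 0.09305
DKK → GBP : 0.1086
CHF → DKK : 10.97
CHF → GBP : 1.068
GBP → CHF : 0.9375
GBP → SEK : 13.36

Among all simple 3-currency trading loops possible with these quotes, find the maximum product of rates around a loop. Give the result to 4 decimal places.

1.1169

CHF→DKK→GBP→CHF: 10.97 × 0.1086 × 0.9375 = 1.11688
SEK→CHF→GBP→SEK: 0.06531 × 1.068 × 13.36 = 0.93187
Maximum is CHF→DKK→GBP→CHF at 1.1169; arbitrage exists.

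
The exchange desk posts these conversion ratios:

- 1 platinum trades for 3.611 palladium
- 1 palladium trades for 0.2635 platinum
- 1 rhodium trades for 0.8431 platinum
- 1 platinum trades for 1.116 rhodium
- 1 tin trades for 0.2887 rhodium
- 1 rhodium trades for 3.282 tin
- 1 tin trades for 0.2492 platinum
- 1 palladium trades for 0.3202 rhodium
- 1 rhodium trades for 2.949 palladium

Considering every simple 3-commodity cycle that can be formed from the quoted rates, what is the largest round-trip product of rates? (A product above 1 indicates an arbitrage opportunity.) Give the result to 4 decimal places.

rhodium→platinum→palladium→rhodium: 0.8431 × 3.611 × 0.3202 = 0.97483
rhodium→tin→platinum→rhodium: 3.282 × 0.2492 × 1.116 = 0.91275
rhodium→palladium→platinum→rhodium: 2.949 × 0.2635 × 1.116 = 0.86720
Maximum is rhodium→platinum→palladium→rhodium at 0.9748; no arbitrage — every cycle loses value.

0.9748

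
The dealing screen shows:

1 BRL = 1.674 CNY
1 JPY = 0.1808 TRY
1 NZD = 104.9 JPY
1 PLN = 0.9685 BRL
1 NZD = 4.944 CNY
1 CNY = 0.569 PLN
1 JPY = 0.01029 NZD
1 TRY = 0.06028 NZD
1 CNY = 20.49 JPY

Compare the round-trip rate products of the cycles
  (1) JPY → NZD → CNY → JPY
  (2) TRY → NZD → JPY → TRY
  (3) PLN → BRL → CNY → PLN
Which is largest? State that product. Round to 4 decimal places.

1.1433

(1) 0.01029 × 4.944 × 20.49 = 1.04240
(2) 0.06028 × 104.9 × 0.1808 = 1.14327
(3) 0.9685 × 1.674 × 0.569 = 0.92250
Highest is cycle (2) at 1.1433 (>1, arbitrage).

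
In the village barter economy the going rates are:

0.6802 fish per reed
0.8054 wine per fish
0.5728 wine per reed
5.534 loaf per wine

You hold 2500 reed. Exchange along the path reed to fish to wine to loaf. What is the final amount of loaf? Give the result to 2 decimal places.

7579.27

2500 reed × 0.6802 = 1700.5 fish
1700.5 fish × 0.8054 = 1369.5827 wine
1369.5827 wine × 5.534 = 7579.2706618 loaf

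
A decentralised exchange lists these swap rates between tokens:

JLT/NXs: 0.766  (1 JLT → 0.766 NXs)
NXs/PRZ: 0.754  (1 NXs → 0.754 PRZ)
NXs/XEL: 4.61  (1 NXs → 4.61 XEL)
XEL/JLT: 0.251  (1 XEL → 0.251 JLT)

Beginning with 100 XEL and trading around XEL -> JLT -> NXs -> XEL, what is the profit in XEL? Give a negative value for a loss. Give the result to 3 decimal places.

100 XEL × 0.251 = 25.1 JLT
25.1 JLT × 0.766 = 19.2266 NXs
19.2266 NXs × 4.61 = 88.634626 XEL
Net change: 88.634626 − 100 = -11.365374 XEL

-11.365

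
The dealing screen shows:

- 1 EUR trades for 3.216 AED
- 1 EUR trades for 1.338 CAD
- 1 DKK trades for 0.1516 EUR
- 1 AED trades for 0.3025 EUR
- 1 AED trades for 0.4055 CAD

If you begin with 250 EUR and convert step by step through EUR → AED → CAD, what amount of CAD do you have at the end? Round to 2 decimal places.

326.02

250 EUR × 3.216 = 804 AED
804 AED × 0.4055 = 326.022 CAD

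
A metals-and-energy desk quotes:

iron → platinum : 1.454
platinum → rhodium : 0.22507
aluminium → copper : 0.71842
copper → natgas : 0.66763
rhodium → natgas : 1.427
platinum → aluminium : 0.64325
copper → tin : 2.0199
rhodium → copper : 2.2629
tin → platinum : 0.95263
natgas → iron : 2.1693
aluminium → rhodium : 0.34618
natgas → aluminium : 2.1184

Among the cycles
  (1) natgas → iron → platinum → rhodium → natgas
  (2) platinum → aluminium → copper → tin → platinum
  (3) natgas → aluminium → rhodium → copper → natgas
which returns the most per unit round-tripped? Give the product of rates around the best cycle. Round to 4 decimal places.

1.1079

(1) 2.1693 × 1.454 × 0.22507 × 1.427 = 1.01304
(2) 0.64325 × 0.71842 × 2.0199 × 0.95263 = 0.88923
(3) 2.1184 × 0.34618 × 2.2629 × 0.66763 = 1.10793
Highest is cycle (3) at 1.1079 (>1, arbitrage).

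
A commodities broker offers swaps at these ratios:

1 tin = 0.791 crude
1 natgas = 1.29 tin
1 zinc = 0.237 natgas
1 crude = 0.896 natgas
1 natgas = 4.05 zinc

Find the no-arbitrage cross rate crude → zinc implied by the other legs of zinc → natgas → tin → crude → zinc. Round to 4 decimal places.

Known legs of the cycle: 0.237 × 1.29 × 0.791 = 0.24183243
For no arbitrage the full-cycle product must be 1, so the missing rate is 1 / 0.24183243 ≈ 4.135095.

4.1351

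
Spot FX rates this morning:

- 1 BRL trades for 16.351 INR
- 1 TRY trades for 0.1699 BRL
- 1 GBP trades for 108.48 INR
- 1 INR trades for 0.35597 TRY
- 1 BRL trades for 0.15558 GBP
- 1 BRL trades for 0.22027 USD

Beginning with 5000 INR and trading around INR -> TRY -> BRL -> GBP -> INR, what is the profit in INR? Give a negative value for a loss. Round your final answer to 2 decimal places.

103.64

5000 INR × 0.35597 = 1779.85 TRY
1779.85 TRY × 0.1699 = 302.396515 BRL
302.396515 BRL × 0.15558 = 47.0468498037 GBP
47.0468498037 GBP × 108.48 = 5103.642266705376 INR
Net change: 5103.642266705376 − 5000 = 103.642266705376 INR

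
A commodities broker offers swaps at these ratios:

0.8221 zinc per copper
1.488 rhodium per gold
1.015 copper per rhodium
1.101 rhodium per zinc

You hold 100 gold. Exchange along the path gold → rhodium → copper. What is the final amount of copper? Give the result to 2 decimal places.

100 gold × 1.488 = 148.8 rhodium
148.8 rhodium × 1.015 = 151.032 copper

151.03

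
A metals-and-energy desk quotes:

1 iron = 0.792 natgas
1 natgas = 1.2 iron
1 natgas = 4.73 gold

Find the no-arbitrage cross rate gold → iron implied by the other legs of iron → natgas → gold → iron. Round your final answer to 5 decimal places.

Known legs of the cycle: 0.792 × 4.73 = 3.74616
For no arbitrage the full-cycle product must be 1, so the missing rate is 1 / 3.74616 ≈ 0.2669400.

0.26694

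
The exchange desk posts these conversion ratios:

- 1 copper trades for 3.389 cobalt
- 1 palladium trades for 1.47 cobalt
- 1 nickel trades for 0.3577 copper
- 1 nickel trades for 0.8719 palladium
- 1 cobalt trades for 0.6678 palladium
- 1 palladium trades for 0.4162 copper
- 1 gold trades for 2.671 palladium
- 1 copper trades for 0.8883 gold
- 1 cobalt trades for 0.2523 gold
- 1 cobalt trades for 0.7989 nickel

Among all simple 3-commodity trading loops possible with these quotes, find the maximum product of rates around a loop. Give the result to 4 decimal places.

1.0239

nickel→palladium→cobalt→nickel: 0.8719 × 1.47 × 0.7989 = 1.02394
gold→palladium→cobalt→gold: 2.671 × 1.47 × 0.2523 = 0.99062
gold→palladium→copper→gold: 2.671 × 0.4162 × 0.8883 = 0.98750
nickel→copper→cobalt→nickel: 0.3577 × 3.389 × 0.7989 = 0.96846
palladium→copper→cobalt→palladium: 0.4162 × 3.389 × 0.6678 = 0.94193
Maximum is nickel→palladium→cobalt→nickel at 1.0239; arbitrage exists.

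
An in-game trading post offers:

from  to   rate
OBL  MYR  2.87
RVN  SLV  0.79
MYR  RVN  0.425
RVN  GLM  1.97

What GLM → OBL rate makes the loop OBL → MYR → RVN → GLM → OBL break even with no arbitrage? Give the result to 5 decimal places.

0.41616

Known legs of the cycle: 2.87 × 0.425 × 1.97 = 2.4029075
For no arbitrage the full-cycle product must be 1, so the missing rate is 1 / 2.4029075 ≈ 0.4161625.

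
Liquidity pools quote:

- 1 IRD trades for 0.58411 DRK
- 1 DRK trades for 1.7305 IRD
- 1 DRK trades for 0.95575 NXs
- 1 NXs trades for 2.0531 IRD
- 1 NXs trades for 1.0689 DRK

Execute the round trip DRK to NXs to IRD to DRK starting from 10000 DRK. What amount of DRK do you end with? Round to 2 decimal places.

11461.70

10000 DRK × 0.95575 = 9557.5 NXs
9557.5 NXs × 2.0531 = 19622.50325 IRD
19622.50325 IRD × 0.58411 = 11461.7003733575 DRK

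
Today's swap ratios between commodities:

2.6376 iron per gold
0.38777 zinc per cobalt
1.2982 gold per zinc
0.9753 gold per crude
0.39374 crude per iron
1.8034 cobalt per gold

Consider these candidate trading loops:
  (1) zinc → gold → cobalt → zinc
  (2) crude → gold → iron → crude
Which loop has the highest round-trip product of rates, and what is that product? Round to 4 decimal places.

(1) 1.2982 × 1.8034 × 0.38777 = 0.90784
(2) 0.9753 × 2.6376 × 0.39374 = 1.01288
Highest is cycle (2) at 1.0129 (>1, arbitrage).

1.0129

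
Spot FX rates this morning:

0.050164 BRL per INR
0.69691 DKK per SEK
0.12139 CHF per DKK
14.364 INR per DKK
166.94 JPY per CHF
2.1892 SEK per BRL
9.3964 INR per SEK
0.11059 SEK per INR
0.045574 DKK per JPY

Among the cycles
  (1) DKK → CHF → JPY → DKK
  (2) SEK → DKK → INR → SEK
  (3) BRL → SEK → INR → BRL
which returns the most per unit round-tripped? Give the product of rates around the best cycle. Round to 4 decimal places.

1.1071

(1) 0.12139 × 166.94 × 0.045574 = 0.92355
(2) 0.69691 × 14.364 × 0.11059 = 1.10705
(3) 2.1892 × 9.3964 × 0.050164 = 1.03190
Highest is cycle (2) at 1.1071 (>1, arbitrage).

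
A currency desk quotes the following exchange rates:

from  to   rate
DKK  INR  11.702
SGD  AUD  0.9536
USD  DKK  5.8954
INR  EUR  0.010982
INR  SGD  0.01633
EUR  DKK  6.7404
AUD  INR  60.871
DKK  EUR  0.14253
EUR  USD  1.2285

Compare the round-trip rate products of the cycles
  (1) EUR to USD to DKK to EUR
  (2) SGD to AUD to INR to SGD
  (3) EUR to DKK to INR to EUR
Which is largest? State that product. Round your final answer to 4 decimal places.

(1) 1.2285 × 5.8954 × 0.14253 = 1.03227
(2) 0.9536 × 60.871 × 0.01633 = 0.94790
(3) 6.7404 × 11.702 × 0.010982 = 0.86622
Highest is cycle (1) at 1.0323 (>1, arbitrage).

1.0323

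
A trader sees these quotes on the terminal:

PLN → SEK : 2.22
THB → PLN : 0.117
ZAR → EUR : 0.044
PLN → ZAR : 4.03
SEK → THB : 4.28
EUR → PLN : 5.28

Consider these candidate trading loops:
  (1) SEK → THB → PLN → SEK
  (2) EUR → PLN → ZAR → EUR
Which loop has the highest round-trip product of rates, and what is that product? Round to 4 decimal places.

(1) 4.28 × 0.117 × 2.22 = 1.11169
(2) 5.28 × 4.03 × 0.044 = 0.93625
Highest is cycle (1) at 1.1117 (>1, arbitrage).

1.1117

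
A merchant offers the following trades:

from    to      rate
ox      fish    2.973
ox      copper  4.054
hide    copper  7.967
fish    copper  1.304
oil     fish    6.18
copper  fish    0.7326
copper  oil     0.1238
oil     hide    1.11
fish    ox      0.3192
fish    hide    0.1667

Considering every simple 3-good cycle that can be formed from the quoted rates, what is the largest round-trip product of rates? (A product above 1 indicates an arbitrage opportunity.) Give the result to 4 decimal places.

hide→copper→oil→hide: 7.967 × 0.1238 × 1.11 = 1.09481
fish→copper→oil→fish: 1.304 × 0.1238 × 6.18 = 0.99767
fish→hide→copper→fish: 0.1667 × 7.967 × 0.7326 = 0.97297
fish→ox→copper→fish: 0.3192 × 4.054 × 0.7326 = 0.94801
Maximum is hide→copper→oil→hide at 1.0948; arbitrage exists.

1.0948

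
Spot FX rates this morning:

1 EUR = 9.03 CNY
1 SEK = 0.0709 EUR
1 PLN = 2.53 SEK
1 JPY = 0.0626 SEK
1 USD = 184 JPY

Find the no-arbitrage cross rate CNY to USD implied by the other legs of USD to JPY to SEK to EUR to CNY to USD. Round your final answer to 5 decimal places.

0.13560

Known legs of the cycle: 184 × 0.0626 × 0.0709 × 9.03 = 7.3743906768
For no arbitrage the full-cycle product must be 1, so the missing rate is 1 / 7.3743906768 ≈ 0.1356044.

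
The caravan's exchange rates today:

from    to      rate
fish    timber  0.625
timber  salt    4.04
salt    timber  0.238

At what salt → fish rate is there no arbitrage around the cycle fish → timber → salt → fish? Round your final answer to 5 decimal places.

Known legs of the cycle: 0.625 × 4.04 = 2.525
For no arbitrage the full-cycle product must be 1, so the missing rate is 1 / 2.525 ≈ 0.3960396.

0.39604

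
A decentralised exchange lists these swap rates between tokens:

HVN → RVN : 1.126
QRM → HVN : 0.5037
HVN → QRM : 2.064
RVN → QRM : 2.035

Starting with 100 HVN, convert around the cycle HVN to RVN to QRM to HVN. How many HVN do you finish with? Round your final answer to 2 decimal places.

100 HVN × 1.126 = 112.6 RVN
112.6 RVN × 2.035 = 229.141 QRM
229.141 QRM × 0.5037 = 115.4183217 HVN

115.42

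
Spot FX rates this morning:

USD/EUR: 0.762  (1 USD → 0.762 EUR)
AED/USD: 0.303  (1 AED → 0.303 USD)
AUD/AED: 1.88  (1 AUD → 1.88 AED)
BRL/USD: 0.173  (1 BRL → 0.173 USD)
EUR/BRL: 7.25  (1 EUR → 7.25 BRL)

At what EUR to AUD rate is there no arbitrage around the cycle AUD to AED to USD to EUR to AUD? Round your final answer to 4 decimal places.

2.3038

Known legs of the cycle: 1.88 × 0.303 × 0.762 = 0.43406568
For no arbitrage the full-cycle product must be 1, so the missing rate is 1 / 0.43406568 ≈ 2.303799.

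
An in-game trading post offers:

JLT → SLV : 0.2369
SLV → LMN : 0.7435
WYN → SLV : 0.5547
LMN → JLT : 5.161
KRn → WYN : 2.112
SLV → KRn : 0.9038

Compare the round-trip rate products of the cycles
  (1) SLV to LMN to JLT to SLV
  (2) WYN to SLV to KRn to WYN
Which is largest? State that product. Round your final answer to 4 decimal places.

(1) 0.7435 × 5.161 × 0.2369 = 0.90903
(2) 0.5547 × 0.9038 × 2.112 = 1.05883
Highest is cycle (2) at 1.0588 (>1, arbitrage).

1.0588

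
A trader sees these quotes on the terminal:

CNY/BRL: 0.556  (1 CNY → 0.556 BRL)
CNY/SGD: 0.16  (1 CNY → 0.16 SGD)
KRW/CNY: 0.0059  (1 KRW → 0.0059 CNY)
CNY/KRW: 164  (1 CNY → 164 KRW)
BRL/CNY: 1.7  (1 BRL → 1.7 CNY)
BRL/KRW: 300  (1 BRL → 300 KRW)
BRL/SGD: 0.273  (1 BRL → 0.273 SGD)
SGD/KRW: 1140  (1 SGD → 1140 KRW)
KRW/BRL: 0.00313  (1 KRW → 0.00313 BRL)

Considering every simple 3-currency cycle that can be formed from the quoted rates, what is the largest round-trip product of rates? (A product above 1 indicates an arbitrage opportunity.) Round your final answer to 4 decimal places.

1.0762

CNY→SGD→KRW→CNY: 0.16 × 1140 × 0.0059 = 1.07616
CNY→BRL→KRW→CNY: 0.556 × 300 × 0.0059 = 0.98412
SGD→KRW→BRL→SGD: 1140 × 0.00313 × 0.273 = 0.97412
CNY→KRW→BRL→CNY: 164 × 0.00313 × 1.7 = 0.87264
Maximum is CNY→SGD→KRW→CNY at 1.0762; arbitrage exists.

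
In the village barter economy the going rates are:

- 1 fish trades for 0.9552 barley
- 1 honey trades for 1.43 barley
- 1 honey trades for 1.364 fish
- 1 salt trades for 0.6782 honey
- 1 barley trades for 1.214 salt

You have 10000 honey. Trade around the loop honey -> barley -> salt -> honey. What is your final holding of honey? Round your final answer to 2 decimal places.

11773.69

10000 honey × 1.43 = 14300 barley
14300 barley × 1.214 = 17360.2 salt
17360.2 salt × 0.6782 = 11773.68764 honey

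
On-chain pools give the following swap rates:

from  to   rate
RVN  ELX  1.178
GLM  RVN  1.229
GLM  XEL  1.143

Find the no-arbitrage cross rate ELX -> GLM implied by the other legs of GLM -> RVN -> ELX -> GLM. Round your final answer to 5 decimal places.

Known legs of the cycle: 1.229 × 1.178 = 1.447762
For no arbitrage the full-cycle product must be 1, so the missing rate is 1 / 1.447762 ≈ 0.6907213.

0.69072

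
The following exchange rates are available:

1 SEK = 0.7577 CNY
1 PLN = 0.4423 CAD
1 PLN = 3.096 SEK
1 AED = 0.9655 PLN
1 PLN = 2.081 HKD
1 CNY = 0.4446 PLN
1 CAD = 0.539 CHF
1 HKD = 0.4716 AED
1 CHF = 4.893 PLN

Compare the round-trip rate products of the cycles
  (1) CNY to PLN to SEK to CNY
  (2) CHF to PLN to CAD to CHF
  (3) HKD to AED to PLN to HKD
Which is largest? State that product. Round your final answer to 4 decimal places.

(1) 0.4446 × 3.096 × 0.7577 = 1.04296
(2) 4.893 × 0.4423 × 0.539 = 1.16649
(3) 0.4716 × 0.9655 × 2.081 = 0.94754
Highest is cycle (2) at 1.1665 (>1, arbitrage).

1.1665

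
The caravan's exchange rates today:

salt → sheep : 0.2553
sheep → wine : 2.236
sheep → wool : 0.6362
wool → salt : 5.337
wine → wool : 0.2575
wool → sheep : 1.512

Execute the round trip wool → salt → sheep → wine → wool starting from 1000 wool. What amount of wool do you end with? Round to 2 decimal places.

784.51

1000 wool × 5.337 = 5337 salt
5337 salt × 0.2553 = 1362.5361 sheep
1362.5361 sheep × 2.236 = 3046.6307196 wine
3046.6307196 wine × 0.2575 = 784.507410297 wool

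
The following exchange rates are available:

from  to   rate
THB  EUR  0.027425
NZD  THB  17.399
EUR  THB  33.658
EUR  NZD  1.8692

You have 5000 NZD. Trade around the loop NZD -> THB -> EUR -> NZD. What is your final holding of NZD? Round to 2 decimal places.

4459.61

5000 NZD × 17.399 = 86995 THB
86995 THB × 0.027425 = 2385.837875 EUR
2385.837875 EUR × 1.8692 = 4459.60815595 NZD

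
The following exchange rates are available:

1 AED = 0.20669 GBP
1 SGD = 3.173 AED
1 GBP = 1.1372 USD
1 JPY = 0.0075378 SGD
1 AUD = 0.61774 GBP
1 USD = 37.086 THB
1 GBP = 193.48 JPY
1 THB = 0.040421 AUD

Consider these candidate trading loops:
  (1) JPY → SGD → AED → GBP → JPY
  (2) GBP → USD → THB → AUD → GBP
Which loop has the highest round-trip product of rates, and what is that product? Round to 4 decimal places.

(1) 0.0075378 × 3.173 × 0.20669 × 193.48 = 0.95647
(2) 1.1372 × 37.086 × 0.040421 × 0.61774 = 1.05308
Highest is cycle (2) at 1.0531 (>1, arbitrage).

1.0531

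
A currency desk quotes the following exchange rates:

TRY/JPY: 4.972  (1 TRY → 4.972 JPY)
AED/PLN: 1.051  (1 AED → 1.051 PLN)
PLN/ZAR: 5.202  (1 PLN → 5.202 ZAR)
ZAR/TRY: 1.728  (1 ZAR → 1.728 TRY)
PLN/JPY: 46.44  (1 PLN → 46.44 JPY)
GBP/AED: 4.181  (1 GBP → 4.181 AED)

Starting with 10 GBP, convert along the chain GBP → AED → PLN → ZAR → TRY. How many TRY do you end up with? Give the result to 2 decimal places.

395.00

10 GBP × 4.181 = 41.81 AED
41.81 AED × 1.051 = 43.94231 PLN
43.94231 PLN × 5.202 = 228.58789662 ZAR
228.58789662 ZAR × 1.728 = 394.99988535936 TRY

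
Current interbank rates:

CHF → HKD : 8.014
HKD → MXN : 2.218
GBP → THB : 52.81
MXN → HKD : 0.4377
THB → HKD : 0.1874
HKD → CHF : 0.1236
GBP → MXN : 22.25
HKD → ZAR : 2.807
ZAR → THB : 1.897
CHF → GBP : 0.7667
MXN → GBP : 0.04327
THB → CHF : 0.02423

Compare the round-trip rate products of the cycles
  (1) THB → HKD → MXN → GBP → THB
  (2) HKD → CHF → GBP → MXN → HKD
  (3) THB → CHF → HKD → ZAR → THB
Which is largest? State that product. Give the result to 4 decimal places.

1.0340

(1) 0.1874 × 2.218 × 0.04327 × 52.81 = 0.94980
(2) 0.1236 × 0.7667 × 22.25 × 0.4377 = 0.92289
(3) 0.02423 × 8.014 × 2.807 × 1.897 = 1.03398
Highest is cycle (3) at 1.0340 (>1, arbitrage).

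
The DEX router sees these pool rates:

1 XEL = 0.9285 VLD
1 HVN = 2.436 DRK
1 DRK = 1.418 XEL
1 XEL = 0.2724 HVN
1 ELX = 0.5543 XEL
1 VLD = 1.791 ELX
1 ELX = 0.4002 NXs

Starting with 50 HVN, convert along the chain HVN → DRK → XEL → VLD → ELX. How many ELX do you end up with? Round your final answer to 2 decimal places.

287.21

50 HVN × 2.436 = 121.8 DRK
121.8 DRK × 1.418 = 172.7124 XEL
172.7124 XEL × 0.9285 = 160.3634634 VLD
160.3634634 VLD × 1.791 = 287.2109629494 ELX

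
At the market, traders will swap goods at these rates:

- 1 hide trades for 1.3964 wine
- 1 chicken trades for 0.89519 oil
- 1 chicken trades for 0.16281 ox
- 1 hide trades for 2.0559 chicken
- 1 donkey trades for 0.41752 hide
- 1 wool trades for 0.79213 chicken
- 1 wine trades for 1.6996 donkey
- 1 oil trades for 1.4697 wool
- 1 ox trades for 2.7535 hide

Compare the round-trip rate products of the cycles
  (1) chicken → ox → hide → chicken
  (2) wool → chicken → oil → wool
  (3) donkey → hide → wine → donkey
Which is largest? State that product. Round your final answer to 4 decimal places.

1.0422

(1) 0.16281 × 2.7535 × 2.0559 = 0.92165
(2) 0.79213 × 0.89519 × 1.4697 = 1.04217
(3) 0.41752 × 1.3964 × 1.6996 = 0.99091
Highest is cycle (2) at 1.0422 (>1, arbitrage).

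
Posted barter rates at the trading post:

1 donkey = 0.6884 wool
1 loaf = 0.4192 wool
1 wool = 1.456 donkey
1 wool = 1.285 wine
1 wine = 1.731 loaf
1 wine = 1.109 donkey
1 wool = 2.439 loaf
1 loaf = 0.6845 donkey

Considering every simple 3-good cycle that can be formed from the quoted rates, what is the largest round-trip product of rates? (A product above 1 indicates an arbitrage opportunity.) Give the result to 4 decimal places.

1.1493

loaf→donkey→wool→loaf: 0.6845 × 0.6884 × 2.439 = 1.14928
wine→donkey→wool→wine: 1.109 × 0.6884 × 1.285 = 0.98101
loaf→wool→wine→loaf: 0.4192 × 1.285 × 1.731 = 0.93244
Maximum is loaf→donkey→wool→loaf at 1.1493; arbitrage exists.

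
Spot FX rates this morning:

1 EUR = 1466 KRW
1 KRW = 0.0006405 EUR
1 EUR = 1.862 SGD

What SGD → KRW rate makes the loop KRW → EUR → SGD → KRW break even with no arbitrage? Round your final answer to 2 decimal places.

Known legs of the cycle: 0.0006405 × 1.862 = 0.001192611
For no arbitrage the full-cycle product must be 1, so the missing rate is 1 / 0.001192611 ≈ 838.4964.

838.50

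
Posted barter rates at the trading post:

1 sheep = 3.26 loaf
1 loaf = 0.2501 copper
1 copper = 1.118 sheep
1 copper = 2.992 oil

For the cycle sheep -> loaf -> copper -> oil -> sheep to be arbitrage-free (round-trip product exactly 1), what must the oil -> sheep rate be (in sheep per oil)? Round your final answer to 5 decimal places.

Known legs of the cycle: 3.26 × 0.2501 × 2.992 = 2.439455392
For no arbitrage the full-cycle product must be 1, so the missing rate is 1 / 2.439455392 ≈ 0.4099276.

0.40993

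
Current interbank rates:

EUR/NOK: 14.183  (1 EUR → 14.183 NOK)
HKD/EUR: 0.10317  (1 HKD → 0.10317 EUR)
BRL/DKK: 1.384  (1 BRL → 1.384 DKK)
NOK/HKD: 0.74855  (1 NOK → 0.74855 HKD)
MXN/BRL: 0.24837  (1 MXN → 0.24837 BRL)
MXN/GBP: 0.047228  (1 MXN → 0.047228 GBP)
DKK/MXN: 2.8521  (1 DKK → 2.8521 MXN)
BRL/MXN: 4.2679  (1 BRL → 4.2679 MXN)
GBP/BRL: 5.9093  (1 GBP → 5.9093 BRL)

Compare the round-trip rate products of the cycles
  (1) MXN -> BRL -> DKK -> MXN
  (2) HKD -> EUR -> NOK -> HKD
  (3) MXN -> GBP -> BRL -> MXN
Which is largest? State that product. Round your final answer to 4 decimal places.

1.1911

(1) 0.24837 × 1.384 × 2.8521 = 0.98039
(2) 0.10317 × 14.183 × 0.74855 = 1.09532
(3) 0.047228 × 5.9093 × 4.2679 = 1.19110
Highest is cycle (3) at 1.1911 (>1, arbitrage).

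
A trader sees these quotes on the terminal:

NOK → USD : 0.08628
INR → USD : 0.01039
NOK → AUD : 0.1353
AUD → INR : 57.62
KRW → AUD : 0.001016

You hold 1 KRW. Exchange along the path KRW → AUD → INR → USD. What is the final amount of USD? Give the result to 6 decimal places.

1 KRW × 0.001016 = 0.001016 AUD
0.001016 AUD × 57.62 = 0.05854192 INR
0.05854192 INR × 0.01039 = 0.0006082505488 USD

0.000608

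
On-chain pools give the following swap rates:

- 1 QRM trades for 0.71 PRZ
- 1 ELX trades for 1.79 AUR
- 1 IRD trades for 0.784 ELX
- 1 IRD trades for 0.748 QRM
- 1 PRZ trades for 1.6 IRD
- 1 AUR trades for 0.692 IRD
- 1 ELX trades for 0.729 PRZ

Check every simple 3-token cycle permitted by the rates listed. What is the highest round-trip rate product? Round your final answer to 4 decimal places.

0.9711

IRD→ELX→AUR→IRD: 0.784 × 1.79 × 0.692 = 0.97113
IRD→ELX→PRZ→IRD: 0.784 × 0.729 × 1.6 = 0.91446
IRD→QRM→PRZ→IRD: 0.748 × 0.71 × 1.6 = 0.84973
Maximum is IRD→ELX→AUR→IRD at 0.9711; no arbitrage — every cycle loses value.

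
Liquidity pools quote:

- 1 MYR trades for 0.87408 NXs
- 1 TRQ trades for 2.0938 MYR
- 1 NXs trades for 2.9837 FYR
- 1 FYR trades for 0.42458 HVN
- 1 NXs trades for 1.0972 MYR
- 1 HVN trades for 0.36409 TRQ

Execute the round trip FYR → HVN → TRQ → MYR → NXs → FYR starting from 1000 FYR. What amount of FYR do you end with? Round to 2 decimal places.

844.13

1000 FYR × 0.42458 = 424.58 HVN
424.58 HVN × 0.36409 = 154.5853322 TRQ
154.5853322 TRQ × 2.0938 = 323.67076856036 MYR
323.67076856036 MYR × 0.87408 = 282.9141453832394688 NXs
282.9141453832394688 NXs × 2.9837 = 844.13093557997160305856 FYR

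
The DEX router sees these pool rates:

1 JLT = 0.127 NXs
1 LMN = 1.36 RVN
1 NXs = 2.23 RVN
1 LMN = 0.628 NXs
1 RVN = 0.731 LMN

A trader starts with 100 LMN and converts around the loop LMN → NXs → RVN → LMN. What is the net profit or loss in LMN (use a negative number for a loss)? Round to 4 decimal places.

100 LMN × 0.628 = 62.8 NXs
62.8 NXs × 2.23 = 140.044 RVN
140.044 RVN × 0.731 = 102.372164 LMN
Net change: 102.372164 − 100 = 2.372164 LMN

2.3722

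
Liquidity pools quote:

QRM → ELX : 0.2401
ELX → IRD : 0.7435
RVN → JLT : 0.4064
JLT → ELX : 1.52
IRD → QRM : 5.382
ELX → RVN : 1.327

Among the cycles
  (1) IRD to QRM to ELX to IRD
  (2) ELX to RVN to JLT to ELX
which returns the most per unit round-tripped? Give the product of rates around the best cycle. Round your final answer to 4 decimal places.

0.9608

(1) 5.382 × 0.2401 × 0.7435 = 0.96076
(2) 1.327 × 0.4064 × 1.52 = 0.81973
Highest is cycle (1) at 0.9608 (≤1, no arbitrage).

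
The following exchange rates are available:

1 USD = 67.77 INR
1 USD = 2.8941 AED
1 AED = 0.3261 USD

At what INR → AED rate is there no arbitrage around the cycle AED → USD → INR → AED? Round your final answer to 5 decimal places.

Known legs of the cycle: 0.3261 × 67.77 = 22.099797
For no arbitrage the full-cycle product must be 1, so the missing rate is 1 / 22.099797 ≈ 0.0452493.

0.04525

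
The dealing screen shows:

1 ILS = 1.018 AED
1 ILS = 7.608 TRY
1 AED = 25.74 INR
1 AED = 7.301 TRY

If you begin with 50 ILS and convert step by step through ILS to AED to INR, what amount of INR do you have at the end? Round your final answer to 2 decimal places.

50 ILS × 1.018 = 50.9 AED
50.9 AED × 25.74 = 1310.166 INR

1310.17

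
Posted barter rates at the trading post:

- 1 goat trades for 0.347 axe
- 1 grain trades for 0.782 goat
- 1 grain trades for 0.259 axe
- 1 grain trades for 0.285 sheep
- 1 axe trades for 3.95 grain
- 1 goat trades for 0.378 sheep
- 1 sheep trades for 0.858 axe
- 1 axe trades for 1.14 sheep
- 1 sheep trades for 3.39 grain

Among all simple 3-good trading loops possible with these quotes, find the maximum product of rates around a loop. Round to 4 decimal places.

grain→goat→axe→grain: 0.782 × 0.347 × 3.95 = 1.07185
grain→goat→sheep→grain: 0.782 × 0.378 × 3.39 = 1.00207
grain→axe→sheep→grain: 0.259 × 1.14 × 3.39 = 1.00093
grain→sheep→axe→grain: 0.285 × 0.858 × 3.95 = 0.96589
Maximum is grain→goat→axe→grain at 1.0718; arbitrage exists.

1.0718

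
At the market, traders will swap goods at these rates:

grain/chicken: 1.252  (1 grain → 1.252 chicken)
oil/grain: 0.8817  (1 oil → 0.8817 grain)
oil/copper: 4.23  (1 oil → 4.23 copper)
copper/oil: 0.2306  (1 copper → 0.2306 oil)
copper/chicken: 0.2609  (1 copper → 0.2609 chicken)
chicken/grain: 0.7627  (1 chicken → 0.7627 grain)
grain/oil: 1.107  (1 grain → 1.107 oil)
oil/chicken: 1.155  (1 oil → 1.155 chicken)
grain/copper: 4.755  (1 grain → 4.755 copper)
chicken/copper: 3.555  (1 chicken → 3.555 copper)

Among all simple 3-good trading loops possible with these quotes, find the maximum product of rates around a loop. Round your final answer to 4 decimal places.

grain→oil→chicken→grain: 1.107 × 1.155 × 0.7627 = 0.97518
copper→oil→grain→copper: 0.2306 × 0.8817 × 4.755 = 0.96679
copper→oil→chicken→copper: 0.2306 × 1.155 × 3.555 = 0.94685
copper→chicken→grain→copper: 0.2609 × 0.7627 × 4.755 = 0.94619
Maximum is grain→oil→chicken→grain at 0.9752; no arbitrage — every cycle loses value.

0.9752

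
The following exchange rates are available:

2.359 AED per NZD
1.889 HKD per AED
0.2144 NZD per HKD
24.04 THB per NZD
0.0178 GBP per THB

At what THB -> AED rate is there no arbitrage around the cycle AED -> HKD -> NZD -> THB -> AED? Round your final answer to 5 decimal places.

0.10271

Known legs of the cycle: 1.889 × 0.2144 × 24.04 = 9.736238464
For no arbitrage the full-cycle product must be 1, so the missing rate is 1 / 9.736238464 ≈ 0.1027091.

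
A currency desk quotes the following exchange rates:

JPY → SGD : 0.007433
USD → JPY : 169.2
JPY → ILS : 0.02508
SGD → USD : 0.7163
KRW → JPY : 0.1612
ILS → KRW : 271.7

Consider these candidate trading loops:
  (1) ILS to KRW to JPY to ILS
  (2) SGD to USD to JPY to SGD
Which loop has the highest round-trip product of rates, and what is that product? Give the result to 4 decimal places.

1.0985

(1) 271.7 × 0.1612 × 0.02508 = 1.09845
(2) 0.7163 × 169.2 × 0.007433 = 0.90086
Highest is cycle (1) at 1.0985 (>1, arbitrage).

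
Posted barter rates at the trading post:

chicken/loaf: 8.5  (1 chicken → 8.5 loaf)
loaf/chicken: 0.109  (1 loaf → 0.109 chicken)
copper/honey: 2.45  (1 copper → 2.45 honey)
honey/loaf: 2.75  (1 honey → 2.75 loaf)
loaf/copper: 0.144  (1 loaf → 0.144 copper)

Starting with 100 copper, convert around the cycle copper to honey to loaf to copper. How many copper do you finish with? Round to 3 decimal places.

100 copper × 2.45 = 245 honey
245 honey × 2.75 = 673.75 loaf
673.75 loaf × 0.144 = 97.02 copper

97.020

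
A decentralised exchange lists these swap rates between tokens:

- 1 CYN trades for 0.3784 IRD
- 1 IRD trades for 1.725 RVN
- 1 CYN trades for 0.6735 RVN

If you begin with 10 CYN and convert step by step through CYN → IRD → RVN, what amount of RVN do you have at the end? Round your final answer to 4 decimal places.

6.5274

10 CYN × 0.3784 = 3.784 IRD
3.784 IRD × 1.725 = 6.5274 RVN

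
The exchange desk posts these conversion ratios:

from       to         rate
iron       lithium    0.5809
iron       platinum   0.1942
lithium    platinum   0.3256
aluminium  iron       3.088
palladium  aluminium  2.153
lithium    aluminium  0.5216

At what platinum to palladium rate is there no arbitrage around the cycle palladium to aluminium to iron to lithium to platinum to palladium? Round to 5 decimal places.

Known legs of the cycle: 2.153 × 3.088 × 0.5809 × 0.3256 = 1.25749739536256
For no arbitrage the full-cycle product must be 1, so the missing rate is 1 / 1.25749739536256 ≈ 0.7952303.

0.79523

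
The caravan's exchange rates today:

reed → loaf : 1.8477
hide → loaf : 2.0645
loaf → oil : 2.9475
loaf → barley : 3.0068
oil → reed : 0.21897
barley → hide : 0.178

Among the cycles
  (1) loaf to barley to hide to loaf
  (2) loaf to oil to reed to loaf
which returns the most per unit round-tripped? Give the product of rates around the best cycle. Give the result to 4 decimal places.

(1) 3.0068 × 0.178 × 2.0645 = 1.10494
(2) 2.9475 × 0.21897 × 1.8477 = 1.19253
Highest is cycle (2) at 1.1925 (>1, arbitrage).

1.1925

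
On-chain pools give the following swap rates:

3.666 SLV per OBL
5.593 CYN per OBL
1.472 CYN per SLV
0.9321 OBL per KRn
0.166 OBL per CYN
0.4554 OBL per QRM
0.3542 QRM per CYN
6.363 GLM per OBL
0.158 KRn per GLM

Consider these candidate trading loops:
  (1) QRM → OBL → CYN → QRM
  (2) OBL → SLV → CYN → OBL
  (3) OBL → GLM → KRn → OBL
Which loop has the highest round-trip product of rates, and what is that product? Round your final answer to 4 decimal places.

(1) 0.4554 × 5.593 × 0.3542 = 0.90217
(2) 3.666 × 1.472 × 0.166 = 0.89579
(3) 6.363 × 0.158 × 0.9321 = 0.93709
Highest is cycle (3) at 0.9371 (≤1, no arbitrage).

0.9371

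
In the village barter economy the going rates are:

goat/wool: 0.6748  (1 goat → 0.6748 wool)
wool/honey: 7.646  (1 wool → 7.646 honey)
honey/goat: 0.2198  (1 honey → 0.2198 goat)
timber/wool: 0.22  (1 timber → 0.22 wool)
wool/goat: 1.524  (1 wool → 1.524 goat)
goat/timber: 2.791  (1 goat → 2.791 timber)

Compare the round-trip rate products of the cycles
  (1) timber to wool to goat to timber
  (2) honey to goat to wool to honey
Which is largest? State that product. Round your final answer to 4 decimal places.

1.1341

(1) 0.22 × 1.524 × 2.791 = 0.93577
(2) 0.2198 × 0.6748 × 7.646 = 1.13406
Highest is cycle (2) at 1.1341 (>1, arbitrage).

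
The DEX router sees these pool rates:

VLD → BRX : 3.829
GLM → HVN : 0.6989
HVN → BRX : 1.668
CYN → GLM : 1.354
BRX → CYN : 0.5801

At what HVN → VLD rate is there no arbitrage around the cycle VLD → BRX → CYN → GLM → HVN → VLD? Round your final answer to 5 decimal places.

Known legs of the cycle: 3.829 × 0.5801 × 1.354 × 0.6989 = 2.10194784902074
For no arbitrage the full-cycle product must be 1, so the missing rate is 1 / 2.10194784902074 ≈ 0.4757492.

0.47575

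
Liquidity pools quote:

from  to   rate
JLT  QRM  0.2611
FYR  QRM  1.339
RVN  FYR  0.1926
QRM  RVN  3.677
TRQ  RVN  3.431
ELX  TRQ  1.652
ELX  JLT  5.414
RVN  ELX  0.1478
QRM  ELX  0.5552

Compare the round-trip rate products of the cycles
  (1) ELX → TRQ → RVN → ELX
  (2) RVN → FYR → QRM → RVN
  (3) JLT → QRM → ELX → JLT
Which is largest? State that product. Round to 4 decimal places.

(1) 1.652 × 3.431 × 0.1478 = 0.83773
(2) 0.1926 × 1.339 × 3.677 = 0.94827
(3) 0.2611 × 0.5552 × 5.414 = 0.78483
Highest is cycle (2) at 0.9483 (≤1, no arbitrage).

0.9483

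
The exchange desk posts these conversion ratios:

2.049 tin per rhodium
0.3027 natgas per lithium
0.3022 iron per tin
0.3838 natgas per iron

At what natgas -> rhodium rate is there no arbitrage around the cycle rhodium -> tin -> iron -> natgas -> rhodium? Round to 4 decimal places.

4.2078

Known legs of the cycle: 2.049 × 0.3022 × 0.3838 = 0.23765195364
For no arbitrage the full-cycle product must be 1, so the missing rate is 1 / 0.23765195364 ≈ 4.207834.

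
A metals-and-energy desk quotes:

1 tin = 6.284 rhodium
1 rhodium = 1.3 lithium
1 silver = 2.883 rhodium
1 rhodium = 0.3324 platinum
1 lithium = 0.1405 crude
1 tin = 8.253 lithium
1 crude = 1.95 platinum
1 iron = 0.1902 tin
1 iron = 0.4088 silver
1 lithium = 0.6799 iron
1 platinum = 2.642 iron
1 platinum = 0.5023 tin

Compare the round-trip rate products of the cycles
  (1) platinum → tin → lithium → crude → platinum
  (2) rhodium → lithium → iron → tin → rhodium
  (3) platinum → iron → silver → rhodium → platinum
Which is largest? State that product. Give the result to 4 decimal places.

(1) 0.5023 × 8.253 × 0.1405 × 1.95 = 1.13576
(2) 1.3 × 0.6799 × 0.1902 × 6.284 = 1.05642
(3) 2.642 × 0.4088 × 2.883 × 0.3324 = 1.03502
Highest is cycle (1) at 1.1358 (>1, arbitrage).

1.1358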